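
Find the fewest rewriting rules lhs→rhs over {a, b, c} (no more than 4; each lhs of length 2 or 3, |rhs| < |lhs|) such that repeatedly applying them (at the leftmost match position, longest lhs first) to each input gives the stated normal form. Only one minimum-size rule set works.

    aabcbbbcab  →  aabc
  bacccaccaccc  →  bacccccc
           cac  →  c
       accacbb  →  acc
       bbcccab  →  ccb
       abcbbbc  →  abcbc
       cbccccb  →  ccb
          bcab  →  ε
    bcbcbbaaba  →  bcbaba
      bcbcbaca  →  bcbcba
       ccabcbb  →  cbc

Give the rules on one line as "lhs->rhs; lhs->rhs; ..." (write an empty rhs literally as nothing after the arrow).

bb->; bcc->a; ca->

  | aabcbbbcab => aabcbcab => aabcbb => aabc
  | bacccaccaccc => baccccaccc => bacccccc
  | cac => c
  | accacbb => accbb => acc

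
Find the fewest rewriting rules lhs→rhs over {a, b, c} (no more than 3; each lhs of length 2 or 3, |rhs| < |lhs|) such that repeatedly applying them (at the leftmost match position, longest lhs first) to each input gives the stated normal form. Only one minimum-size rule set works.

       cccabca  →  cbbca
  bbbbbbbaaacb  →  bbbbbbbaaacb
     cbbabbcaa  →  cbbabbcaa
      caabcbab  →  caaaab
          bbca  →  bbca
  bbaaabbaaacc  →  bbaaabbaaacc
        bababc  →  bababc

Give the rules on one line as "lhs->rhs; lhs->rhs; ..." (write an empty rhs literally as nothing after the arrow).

bcb->a; cca->b

  | cccabca => cbbca
  | bbbbbbbaaacb
  | cbbabbcaa
  | caabcbab => caaaab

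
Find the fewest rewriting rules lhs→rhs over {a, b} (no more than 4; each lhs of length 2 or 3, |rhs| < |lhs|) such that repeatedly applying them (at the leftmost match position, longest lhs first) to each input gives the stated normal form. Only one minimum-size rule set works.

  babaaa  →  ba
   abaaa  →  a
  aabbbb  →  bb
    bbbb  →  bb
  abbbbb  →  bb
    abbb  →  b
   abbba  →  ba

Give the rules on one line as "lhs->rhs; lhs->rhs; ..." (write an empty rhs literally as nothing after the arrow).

aa->b; abb->; bbb->bb

  | babaaa => babba => ba
  | abaaa => abba => a
  | aabbbb => bbbbb => bbbb => bbb => bb
  | bbbb => bbb => bb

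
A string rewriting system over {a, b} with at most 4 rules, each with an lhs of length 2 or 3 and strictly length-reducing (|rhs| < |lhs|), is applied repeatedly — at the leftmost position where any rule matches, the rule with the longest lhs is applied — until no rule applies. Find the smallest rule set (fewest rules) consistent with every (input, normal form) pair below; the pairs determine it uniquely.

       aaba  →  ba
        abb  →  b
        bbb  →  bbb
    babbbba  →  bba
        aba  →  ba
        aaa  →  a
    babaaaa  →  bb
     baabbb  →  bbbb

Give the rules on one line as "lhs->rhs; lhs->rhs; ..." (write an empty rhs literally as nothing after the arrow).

  | aaba => ba
  | abb => ab => b
  | bbb
  | babbbba => babbba => babba => baba => bba

aa->; ab->b; abb->ab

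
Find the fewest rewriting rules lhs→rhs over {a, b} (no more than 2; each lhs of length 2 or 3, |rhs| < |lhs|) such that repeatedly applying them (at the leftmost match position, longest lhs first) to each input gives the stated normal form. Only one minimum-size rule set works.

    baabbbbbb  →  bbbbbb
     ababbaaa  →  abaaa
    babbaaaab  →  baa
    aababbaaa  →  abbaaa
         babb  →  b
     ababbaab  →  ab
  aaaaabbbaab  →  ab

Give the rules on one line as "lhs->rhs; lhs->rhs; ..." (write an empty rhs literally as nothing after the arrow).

  | baabbbbbb => bbbbbb
  | ababbaaa => abaaa
  | babbaaaab => baaaab => baa
  | aababbaaa => abbaaa

aab->; bab->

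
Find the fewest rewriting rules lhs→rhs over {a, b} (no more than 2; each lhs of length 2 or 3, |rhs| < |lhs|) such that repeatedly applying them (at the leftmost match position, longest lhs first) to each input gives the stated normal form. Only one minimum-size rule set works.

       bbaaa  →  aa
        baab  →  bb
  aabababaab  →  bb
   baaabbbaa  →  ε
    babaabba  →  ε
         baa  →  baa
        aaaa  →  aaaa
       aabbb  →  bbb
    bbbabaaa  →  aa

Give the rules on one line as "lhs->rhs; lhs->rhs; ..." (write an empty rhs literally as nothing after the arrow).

  | bbaaa => aa
  | baab => bab => bb
  | aabababaab => abababaab => bababaab => bbabaab => baab => bab => bb
  | baaabbbaa => baabbbaa => babbbaa => bbbbaa => bba => ε

ab->b; bba->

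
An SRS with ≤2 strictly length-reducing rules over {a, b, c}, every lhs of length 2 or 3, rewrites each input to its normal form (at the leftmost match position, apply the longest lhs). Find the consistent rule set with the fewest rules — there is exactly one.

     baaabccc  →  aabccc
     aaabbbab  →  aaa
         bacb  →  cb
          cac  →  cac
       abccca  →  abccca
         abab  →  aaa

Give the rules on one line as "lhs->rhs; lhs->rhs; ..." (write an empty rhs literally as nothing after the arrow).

  | baaabccc => aabccc
  | aaabbbab => aaabbaa => aaaba => aaa
  | bacb => cb
  | cac

ba->; bab->aa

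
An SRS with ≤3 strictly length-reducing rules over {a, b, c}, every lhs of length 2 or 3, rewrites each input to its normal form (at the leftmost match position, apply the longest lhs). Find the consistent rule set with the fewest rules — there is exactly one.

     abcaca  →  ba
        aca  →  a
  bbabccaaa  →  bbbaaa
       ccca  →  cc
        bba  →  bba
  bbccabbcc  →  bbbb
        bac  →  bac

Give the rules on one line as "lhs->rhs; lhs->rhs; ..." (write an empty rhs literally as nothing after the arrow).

ab->b; bc->b; ca->

  | abcaca => bcaca => baca => ba
  | aca => a
  | bbabccaaa => bbbccaaa => bbbcaaa => bbbaaa
  | ccca => cc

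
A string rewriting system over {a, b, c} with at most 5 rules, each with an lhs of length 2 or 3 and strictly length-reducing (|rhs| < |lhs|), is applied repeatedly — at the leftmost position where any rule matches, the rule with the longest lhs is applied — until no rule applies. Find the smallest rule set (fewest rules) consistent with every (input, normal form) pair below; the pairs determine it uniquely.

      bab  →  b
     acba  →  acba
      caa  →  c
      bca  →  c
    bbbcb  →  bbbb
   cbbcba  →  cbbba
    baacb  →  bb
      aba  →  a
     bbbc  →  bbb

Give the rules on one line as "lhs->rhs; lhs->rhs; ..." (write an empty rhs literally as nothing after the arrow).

  | bab => b
  | acba
  | caa => c
  | bca => c

aa->; ab->; bc->b; bca->c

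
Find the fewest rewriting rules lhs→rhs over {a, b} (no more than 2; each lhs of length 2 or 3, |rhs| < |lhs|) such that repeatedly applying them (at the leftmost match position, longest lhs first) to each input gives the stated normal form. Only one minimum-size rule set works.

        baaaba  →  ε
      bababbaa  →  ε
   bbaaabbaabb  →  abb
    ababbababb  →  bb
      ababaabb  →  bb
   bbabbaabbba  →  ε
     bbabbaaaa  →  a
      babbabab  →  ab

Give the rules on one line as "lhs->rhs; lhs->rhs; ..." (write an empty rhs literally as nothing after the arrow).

  | baaaba => aaaba => aba => aa => ε
  | bababbaa => ababbaa => aabbaa => bbaa => baa => aa => ε
  | bbaaabbaabb => baaabbaabb => aaabbaabb => abbaabb => abaabb => aaabb => abb
  | ababbababb => aabbababb => bbababb => bababb => ababb => aabb => bb

aa->; ba->a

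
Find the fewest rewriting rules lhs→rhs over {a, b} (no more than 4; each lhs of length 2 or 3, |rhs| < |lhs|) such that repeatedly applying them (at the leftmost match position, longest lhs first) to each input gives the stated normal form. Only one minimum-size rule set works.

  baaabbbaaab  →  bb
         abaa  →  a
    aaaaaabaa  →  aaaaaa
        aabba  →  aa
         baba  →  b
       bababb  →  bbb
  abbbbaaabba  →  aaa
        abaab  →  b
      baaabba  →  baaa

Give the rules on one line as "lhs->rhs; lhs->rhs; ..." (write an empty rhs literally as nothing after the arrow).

  | baaabbbaaab => baabaaab => baaab => baab => bab => bb
  | abaa => a
  | aaaaaabaa => aaaaaa
  | aabba => aa

ab->b; aba->; abb->; bba->a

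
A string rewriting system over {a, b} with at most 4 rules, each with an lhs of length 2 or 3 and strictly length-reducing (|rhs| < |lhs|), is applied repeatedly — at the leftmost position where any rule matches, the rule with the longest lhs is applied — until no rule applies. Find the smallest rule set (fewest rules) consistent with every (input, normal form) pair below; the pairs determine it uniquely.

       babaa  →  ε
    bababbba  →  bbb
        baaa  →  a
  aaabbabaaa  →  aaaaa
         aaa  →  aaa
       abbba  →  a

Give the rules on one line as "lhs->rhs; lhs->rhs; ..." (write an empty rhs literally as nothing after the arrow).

abb->a; ba->; baa->; bba->bb

  | babaa => baa => ε
  | bababbba => babbba => bbba => bbb
  | baaa => a
  | aaabbabaaa => aaaabaaa => aaaaa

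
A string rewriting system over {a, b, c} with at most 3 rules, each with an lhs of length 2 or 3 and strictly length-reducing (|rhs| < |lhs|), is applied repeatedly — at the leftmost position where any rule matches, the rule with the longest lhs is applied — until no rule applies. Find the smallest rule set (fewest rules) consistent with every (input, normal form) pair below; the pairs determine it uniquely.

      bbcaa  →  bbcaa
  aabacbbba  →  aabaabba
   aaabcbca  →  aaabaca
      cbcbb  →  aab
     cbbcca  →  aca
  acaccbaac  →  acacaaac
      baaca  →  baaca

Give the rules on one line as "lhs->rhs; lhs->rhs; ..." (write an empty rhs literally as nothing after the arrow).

  | bbcaa
  | aabacbbba => aabaabba
  | aaabcbca => aaabaca
  | cbcbb => acbb => aab

bcc->c; cb->a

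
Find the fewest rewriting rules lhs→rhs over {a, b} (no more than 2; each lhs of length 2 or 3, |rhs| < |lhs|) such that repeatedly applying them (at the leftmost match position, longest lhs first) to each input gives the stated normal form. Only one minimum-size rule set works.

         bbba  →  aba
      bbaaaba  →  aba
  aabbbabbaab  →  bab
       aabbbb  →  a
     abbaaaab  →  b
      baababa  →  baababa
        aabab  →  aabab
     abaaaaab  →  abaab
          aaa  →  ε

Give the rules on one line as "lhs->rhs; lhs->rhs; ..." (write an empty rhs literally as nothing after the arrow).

aaa->; bb->a

  | bbba => aba
  | bbaaaba => aaaaba => aba
  | aabbbabbaab => aaababbaab => babbaab => baaaab => bab
  | aabbbb => aaabb => bb => a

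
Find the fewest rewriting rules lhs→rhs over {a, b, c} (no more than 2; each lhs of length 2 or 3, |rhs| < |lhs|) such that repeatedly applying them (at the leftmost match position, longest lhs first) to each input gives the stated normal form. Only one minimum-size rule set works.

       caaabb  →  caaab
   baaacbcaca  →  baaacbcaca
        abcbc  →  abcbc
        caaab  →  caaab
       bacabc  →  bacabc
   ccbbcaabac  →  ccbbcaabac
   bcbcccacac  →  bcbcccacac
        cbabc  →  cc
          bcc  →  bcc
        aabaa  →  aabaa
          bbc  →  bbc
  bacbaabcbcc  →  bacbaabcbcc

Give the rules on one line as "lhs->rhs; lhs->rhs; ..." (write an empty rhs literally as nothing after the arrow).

abb->ab; bab->

  | caaabb => caaab
  | baaacbcaca
  | abcbc
  | caaab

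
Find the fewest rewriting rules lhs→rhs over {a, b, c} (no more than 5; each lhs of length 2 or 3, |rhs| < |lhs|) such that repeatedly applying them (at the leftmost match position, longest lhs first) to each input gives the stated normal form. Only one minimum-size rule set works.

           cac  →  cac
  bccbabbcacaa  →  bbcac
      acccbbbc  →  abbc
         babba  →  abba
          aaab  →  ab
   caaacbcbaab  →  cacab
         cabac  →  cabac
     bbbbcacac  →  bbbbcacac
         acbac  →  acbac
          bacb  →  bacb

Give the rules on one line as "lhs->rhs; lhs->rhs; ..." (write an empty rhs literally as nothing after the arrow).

aa->; bab->ab; cbb->ab; cc->a

  | cac
  | bccbabbcacaa => bababbcacaa => ababbcacaa => aabbcacaa => bbcacaa => bbcac
  | acccbbbc => aacbbbc => cbbbc => abbc
  | babba => abba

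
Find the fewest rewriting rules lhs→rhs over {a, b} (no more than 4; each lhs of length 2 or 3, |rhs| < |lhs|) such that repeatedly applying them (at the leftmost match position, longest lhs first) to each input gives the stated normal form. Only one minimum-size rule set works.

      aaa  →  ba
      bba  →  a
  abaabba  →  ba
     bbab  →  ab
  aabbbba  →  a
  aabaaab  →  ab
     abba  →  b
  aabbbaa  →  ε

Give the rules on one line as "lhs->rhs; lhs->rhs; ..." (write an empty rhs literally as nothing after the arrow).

  | aaa => ba
  | bba => a
  | abaabba => baabba => bbba => ba
  | bbab => ab

aa->b; aab->b; aba->ba; bb->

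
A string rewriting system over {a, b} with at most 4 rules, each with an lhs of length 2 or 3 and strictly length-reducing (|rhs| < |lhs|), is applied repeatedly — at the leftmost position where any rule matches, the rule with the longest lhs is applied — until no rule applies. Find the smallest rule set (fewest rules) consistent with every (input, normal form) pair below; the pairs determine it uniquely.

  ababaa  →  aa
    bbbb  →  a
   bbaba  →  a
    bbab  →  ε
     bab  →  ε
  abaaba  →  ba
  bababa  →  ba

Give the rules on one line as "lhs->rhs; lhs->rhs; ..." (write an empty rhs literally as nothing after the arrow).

aab->; ab->b; bab->; bb->a

  | ababaa => babaa => aa
  | bbbb => abb => bb => a
  | bbaba => aaba => a
  | bbab => aab => ε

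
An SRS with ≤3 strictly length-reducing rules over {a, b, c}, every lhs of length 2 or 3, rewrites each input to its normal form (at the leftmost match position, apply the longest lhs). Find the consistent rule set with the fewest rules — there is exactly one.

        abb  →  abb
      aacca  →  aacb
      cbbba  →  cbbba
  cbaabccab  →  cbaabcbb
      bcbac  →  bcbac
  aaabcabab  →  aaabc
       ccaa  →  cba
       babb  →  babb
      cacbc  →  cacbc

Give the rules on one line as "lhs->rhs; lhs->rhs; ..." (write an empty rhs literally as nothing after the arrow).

cab->c; cca->cb

  | abb
  | aacca => aacb
  | cbbba
  | cbaabccab => cbaabcbb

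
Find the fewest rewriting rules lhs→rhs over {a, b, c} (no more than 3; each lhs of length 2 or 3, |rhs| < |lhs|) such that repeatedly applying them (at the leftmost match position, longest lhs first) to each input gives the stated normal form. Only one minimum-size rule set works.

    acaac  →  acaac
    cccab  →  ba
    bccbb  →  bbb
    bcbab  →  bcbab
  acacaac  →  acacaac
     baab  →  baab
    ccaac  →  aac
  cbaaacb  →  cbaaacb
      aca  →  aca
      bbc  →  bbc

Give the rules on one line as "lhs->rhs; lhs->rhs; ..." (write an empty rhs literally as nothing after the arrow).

  | acaac
  | cccab => cab => ba
  | bccbb => bbb
  | bcbab

cab->ba; cc->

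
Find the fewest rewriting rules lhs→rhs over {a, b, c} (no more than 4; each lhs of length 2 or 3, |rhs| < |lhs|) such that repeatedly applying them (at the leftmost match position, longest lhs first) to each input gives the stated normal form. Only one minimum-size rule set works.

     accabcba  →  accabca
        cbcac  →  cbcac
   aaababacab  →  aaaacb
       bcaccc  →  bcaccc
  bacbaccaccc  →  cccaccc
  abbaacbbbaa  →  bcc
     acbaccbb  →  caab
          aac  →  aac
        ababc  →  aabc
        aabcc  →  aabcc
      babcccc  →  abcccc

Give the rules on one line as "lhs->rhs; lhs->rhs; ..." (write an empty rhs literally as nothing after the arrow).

abb->bc; aca->c; ba->a; ccb->aa

  | accabcba => accabca
  | cbcac
  | aaababacab => aaaabacab => aaaaacab => aaaacb
  | bcaccc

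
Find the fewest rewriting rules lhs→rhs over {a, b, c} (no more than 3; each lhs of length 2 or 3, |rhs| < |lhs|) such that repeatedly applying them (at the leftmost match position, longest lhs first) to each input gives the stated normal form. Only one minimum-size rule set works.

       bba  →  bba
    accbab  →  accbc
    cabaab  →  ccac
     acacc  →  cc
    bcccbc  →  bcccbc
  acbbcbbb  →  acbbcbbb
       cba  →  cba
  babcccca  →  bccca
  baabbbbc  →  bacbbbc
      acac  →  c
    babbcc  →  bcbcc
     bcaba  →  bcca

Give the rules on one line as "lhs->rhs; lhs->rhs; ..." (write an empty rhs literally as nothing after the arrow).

  | bba
  | accbab => accbc
  | cabaab => ccaab => ccac
  | acacc => cc

ab->c; abc->; aca->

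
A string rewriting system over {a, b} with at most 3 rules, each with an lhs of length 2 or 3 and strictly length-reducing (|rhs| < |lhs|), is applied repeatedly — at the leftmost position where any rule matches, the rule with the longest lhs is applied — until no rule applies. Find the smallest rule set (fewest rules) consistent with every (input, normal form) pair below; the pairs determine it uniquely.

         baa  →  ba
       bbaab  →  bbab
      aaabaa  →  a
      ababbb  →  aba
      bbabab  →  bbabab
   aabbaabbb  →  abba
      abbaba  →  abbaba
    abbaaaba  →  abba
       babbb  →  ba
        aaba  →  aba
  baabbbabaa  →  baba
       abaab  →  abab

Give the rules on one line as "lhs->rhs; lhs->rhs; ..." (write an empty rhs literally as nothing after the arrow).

  | baa => ba
  | bbaab => bbab
  | aaabaa => bbbaa => aa => a
  | ababbb => aba

aa->a; aaa->bb; bbb->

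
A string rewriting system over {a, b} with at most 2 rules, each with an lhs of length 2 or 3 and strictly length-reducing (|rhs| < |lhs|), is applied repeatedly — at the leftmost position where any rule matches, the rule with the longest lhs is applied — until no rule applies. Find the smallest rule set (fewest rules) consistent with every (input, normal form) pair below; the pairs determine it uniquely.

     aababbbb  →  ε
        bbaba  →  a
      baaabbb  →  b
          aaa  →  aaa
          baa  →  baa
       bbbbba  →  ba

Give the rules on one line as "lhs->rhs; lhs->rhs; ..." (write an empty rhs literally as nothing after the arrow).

  | aababbbb => aabbbb => abbb => bb => ε
  | bbaba => aba => a
  | baaabbb => baabb => bab => b
  | aaa

ab->; bb->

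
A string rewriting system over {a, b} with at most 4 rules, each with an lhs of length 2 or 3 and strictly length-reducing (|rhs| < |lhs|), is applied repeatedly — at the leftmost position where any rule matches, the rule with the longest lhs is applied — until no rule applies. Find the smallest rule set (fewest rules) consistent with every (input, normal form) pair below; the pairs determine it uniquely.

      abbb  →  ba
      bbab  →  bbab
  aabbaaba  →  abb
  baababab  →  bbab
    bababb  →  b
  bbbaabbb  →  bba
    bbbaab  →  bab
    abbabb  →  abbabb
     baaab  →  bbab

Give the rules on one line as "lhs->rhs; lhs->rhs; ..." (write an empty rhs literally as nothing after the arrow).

aa->b; aab->ab; aba->; bbb->aa

  | abbb => aaa => ba
  | bbab
  | aabbaaba => abbaaba => abbaba => abb
  | baababab => bababab => bbab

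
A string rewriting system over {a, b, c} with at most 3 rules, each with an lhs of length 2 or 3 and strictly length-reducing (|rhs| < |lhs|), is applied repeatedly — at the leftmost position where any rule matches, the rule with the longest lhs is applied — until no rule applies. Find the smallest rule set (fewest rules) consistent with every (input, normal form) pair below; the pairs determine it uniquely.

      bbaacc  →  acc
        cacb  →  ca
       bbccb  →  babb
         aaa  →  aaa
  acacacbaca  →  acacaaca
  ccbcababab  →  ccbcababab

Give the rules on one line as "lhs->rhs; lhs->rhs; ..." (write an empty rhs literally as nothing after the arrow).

acb->a; bba->; bcc->ab

  | bbaacc => acc
  | cacb => ca
  | bbccb => babb
  | aaa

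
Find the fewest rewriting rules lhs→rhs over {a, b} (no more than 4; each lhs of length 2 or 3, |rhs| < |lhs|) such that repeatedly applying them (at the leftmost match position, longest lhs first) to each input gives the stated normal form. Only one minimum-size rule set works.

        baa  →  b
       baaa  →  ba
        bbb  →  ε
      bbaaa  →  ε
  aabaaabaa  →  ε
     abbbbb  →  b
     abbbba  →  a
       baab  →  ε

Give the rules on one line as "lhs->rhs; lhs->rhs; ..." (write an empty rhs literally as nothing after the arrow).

aa->; aab->ba; ab->; bb->a

  | baa => b
  | baaa => ba
  | bbb => ab => ε
  | bbaaa => aaaa => aa => ε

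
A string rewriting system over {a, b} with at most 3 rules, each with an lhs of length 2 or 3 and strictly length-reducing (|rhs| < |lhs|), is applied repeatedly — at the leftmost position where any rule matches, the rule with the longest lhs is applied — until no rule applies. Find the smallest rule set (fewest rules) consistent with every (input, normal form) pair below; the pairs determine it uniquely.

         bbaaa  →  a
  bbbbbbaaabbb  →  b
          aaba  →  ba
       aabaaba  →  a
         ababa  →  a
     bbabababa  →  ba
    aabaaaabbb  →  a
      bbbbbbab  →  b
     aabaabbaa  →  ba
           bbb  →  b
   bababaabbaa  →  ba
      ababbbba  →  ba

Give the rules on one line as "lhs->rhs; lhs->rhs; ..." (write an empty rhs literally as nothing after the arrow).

aa->a; ab->b; bb->a

  | bbaaa => aaaa => aaa => aa => a
  | bbbbbbaaabbb => abbbbaaabbb => bbbbaaabbb => abbaaabbb => bbaaabbb => aaaabbb => aaabbb => aabbb => abbb => bbb => ab => b
  | aaba => aba => ba
  | aabaaba => abaaba => baaba => baba => bba => aa => a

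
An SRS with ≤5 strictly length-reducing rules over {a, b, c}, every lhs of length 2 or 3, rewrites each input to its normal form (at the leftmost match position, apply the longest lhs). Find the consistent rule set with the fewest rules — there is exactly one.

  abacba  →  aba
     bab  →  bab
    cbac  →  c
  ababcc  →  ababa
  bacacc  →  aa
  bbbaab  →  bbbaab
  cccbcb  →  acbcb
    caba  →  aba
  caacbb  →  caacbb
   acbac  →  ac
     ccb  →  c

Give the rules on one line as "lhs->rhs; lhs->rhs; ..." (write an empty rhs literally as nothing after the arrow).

bac->; cab->ab; cc->a; ccb->c

  | abacba => aba
  | bab
  | cbac => c
  | ababcc => ababa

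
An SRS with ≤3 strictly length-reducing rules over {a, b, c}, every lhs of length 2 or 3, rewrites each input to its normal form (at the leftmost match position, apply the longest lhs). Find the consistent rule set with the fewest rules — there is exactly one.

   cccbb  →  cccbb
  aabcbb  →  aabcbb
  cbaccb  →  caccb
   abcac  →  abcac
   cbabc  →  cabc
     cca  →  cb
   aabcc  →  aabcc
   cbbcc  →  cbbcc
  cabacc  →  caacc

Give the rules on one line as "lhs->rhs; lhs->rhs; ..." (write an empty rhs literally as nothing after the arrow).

ba->a; cca->cb

  | cccbb
  | aabcbb
  | cbaccb => caccb
  | abcac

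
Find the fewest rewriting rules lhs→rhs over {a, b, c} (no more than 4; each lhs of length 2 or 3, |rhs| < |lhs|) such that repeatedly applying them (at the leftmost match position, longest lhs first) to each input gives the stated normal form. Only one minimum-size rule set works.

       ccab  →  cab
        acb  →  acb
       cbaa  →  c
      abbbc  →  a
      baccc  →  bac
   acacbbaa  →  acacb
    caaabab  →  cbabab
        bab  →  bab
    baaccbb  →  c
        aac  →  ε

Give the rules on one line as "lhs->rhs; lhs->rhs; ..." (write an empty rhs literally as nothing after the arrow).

aa->b; bb->; bc->; cc->c

  | ccab => cab
  | acb
  | cbaa => cbb => c
  | abbbc => abc => a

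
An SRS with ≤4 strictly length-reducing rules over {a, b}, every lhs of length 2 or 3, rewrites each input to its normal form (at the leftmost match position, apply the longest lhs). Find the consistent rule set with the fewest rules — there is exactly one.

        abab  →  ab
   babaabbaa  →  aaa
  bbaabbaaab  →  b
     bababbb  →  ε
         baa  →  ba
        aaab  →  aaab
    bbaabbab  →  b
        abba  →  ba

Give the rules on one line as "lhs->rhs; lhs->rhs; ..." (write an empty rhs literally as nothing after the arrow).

  | abab => ab
  | babaabbaa => aabbaa => abaaa => aaa
  | bbaabbaaab => bbabbaaab => bbaaab => bbaab => bbab => b
  | bababbb => abbb => bab => ε

aba->a; abb->ba; baa->ba; bab->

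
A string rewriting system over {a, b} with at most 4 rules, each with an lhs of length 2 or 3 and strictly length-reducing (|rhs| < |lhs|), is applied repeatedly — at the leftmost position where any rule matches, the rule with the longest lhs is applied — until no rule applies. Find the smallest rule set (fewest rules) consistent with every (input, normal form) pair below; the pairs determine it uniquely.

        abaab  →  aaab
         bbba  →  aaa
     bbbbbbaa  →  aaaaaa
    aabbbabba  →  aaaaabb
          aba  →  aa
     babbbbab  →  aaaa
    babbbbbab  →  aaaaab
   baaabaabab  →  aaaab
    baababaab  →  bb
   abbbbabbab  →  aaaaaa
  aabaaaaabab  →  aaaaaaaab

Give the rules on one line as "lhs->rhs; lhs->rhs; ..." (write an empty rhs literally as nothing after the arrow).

aba->aa; ba->b; baa->; bbb->aa

  | abaab => aaab
  | bbba => aaa
  | bbbbbbaa => aabbbaa => aaaaaa
  | aabbbabba => aaaaabba => aaaaabb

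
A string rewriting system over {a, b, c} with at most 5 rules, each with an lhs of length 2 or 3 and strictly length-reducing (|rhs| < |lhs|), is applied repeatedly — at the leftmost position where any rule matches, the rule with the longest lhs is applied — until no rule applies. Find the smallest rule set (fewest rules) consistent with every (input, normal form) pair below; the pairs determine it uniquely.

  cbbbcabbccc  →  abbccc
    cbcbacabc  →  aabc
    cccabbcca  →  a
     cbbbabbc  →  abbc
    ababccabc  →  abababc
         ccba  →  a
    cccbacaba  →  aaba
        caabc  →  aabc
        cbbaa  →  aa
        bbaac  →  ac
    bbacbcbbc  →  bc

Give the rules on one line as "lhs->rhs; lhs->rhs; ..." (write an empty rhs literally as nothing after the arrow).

  | cbbbcabbccc => cbbcabbccc => cbcabbccc => ccabbccc => cabbccc => abbccc
  | cbcbacabc => ccbacabc => acabc => aabc
  | cccabbcca => ccabbcca => cabbcca => abbcca => abbca => abba => a
  | cbbbabbc => cbbabbc => cbabbc => cabbc => abbc

bba->; ca->a; cb->c; ccb->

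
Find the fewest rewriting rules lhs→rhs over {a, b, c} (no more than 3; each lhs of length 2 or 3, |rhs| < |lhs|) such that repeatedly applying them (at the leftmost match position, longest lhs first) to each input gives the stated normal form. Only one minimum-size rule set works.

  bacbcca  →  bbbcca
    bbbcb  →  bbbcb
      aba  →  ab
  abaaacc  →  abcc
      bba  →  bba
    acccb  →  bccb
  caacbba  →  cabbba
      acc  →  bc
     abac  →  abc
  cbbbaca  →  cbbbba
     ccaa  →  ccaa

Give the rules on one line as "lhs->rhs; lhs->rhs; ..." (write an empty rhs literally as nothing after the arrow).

  | bacbcca => bbbcca
  | bbbcb
  | aba => ab
  | abaaacc => abaacc => abacc => abcc

aba->ab; ac->b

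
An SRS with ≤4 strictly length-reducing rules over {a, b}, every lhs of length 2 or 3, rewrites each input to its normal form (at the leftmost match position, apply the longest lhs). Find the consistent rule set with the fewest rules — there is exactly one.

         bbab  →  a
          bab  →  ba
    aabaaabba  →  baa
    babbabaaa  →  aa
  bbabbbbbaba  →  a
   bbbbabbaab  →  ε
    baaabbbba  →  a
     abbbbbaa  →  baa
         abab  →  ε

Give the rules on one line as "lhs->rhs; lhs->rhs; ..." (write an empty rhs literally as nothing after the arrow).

aaa->b; ab->; bab->ba; bb->a

  | bbab => aab => a
  | bab => ba
  | aabaaabba => aaaabba => babba => baba => baa
  | babbabaaa => bababaaa => baabaaa => baaaa => bba => aa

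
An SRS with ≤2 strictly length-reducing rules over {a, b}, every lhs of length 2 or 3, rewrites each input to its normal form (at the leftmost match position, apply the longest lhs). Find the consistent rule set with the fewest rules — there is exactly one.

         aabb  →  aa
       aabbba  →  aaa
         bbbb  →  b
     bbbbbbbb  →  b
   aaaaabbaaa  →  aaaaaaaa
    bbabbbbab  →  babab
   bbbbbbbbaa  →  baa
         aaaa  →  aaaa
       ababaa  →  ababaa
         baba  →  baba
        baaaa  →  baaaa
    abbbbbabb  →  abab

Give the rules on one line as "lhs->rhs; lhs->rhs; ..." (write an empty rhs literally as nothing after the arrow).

  | aabb => aab => aa
  | aabbba => aabba => aaba => aaa
  | bbbb => bbb => bb => b
  | bbbbbbbb => bbbbbbb => bbbbbb => bbbbb => bbbb => bbb => bb => b

aab->aa; bb->b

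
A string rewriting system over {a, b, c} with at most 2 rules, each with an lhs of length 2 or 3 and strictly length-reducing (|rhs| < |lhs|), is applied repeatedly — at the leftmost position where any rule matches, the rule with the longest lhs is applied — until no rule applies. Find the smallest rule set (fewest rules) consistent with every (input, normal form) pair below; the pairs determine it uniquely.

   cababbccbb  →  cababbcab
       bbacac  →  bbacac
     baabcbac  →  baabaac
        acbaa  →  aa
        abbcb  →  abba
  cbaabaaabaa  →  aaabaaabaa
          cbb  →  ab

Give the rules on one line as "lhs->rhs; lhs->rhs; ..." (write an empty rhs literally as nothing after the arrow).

acb->; cb->a

  | cababbccbb => cababbcab
  | bbacac
  | baabcbac => baabaac
  | acbaa => aa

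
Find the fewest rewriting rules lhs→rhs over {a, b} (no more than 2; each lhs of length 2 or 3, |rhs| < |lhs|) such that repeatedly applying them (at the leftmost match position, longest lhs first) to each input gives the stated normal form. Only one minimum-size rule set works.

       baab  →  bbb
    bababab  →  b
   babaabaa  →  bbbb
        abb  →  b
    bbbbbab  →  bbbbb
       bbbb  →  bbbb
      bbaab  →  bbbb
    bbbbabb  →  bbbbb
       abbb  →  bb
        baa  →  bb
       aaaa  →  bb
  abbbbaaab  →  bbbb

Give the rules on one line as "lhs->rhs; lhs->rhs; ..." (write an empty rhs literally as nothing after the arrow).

aa->b; ab->

  | baab => bbb
  | bababab => babab => bab => b
  | babaabaa => baabaa => bbbaa => bbbb
  | abb => b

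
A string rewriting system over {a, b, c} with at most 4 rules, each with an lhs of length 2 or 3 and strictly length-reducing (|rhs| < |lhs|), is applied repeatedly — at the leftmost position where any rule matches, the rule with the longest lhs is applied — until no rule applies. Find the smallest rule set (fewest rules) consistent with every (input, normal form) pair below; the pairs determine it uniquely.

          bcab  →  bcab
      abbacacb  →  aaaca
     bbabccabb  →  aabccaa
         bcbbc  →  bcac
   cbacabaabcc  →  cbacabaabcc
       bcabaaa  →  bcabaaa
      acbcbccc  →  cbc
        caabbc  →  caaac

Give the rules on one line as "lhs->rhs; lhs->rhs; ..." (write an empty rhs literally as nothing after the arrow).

  | bcab
  | abbacacb => aaacacb => aaaca
  | bbabccabb => aabccabb => aabccaa
  | bcbbc => bcac

acb->a; acc->cb; bb->a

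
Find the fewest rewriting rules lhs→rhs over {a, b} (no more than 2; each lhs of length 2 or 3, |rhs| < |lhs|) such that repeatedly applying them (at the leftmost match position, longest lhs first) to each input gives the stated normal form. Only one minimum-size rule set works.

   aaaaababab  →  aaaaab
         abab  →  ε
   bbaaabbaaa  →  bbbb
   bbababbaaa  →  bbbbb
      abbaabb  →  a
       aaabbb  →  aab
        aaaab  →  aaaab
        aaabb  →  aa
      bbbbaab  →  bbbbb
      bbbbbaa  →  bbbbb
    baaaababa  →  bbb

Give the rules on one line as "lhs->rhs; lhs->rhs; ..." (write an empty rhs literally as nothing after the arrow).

abb->; ba->b

  | aaaaababab => aaaaabbab => aaaaab
  | abab => abb => ε
  | bbaaabbaaa => bbaabbaaa => bbabbaaa => bbbbaaa => bbbbaa => bbbba => bbbb
  | bbababbaaa => bbbabbaaa => bbbbbaaa => bbbbbaa => bbbbba => bbbbb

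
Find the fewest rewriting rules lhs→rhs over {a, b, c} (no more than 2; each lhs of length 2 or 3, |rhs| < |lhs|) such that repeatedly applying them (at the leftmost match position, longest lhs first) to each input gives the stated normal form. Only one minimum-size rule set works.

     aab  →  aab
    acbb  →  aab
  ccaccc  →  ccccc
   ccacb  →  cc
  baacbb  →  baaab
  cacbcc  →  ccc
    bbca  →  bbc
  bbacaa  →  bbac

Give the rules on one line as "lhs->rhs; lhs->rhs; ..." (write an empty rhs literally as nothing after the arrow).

ca->c; cb->a

  | aab
  | acbb => aab
  | ccaccc => ccccc
  | ccacb => cccb => cca => cc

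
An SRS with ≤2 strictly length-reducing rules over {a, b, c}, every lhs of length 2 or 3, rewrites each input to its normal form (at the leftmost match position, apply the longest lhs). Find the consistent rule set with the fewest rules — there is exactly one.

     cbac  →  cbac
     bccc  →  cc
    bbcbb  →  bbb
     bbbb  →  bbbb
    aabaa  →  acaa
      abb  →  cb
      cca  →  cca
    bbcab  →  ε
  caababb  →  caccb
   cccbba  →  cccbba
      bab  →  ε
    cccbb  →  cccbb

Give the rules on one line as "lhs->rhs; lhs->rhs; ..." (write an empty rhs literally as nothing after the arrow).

ab->c; bc->

  | cbac
  | bccc => cc
  | bbcbb => bbb
  | bbbb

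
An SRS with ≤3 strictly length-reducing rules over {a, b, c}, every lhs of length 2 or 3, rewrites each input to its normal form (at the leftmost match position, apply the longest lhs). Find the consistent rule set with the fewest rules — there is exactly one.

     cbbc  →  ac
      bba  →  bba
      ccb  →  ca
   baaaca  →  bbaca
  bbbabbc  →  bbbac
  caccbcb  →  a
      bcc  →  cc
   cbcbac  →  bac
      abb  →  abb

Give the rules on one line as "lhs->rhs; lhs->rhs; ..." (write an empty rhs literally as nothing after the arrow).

  | cbbc => abc => ac
  | bba
  | ccb => ca
  | baaaca => bbaca

aa->b; bc->c; cb->a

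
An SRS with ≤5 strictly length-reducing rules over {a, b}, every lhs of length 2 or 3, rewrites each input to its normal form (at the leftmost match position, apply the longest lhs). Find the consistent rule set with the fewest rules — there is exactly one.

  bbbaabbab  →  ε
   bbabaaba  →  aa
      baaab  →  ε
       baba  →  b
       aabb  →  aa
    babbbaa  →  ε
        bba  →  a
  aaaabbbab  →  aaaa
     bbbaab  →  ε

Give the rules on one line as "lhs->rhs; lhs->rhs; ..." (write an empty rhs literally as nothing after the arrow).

ba->; baa->b; bab->ba; bb->

  | bbbaabbab => baabbab => bbbab => bab => ba => ε
  | bbabaaba => abaaba => abba => aa
  | baaab => bab => ba => ε
  | baba => baa => b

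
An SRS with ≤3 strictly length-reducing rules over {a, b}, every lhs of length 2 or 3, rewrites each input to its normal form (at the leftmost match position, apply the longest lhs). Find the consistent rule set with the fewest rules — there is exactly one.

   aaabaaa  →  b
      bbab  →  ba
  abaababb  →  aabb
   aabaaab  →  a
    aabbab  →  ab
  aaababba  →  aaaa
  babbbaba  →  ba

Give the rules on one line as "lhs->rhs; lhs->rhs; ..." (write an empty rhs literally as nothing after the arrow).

aba->b; bab->a; bbb->a

  | aaabaaa => aabaa => aba => b
  | bbab => ba
  | abaababb => bababb => aabb
  | aabaaab => abaab => bab => a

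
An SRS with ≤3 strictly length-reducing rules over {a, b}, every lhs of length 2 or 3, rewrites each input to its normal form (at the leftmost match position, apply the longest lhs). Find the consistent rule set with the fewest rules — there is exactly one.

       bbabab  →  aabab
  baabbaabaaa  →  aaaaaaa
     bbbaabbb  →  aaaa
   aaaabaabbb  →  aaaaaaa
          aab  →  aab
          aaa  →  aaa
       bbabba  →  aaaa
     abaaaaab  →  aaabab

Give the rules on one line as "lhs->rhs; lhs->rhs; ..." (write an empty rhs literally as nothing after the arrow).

baa->ab; bb->a

  | bbabab => aabab
  | baabbaabaaa => abbbaabaaa => aabaabaaa => aaabbaaa => aaaaaaa
  | bbbaabbb => abaabbb => aabbbb => aaabb => aaaa
  | aaaabaabbb => aaaaabbbb => aaaaaabb => aaaaaaa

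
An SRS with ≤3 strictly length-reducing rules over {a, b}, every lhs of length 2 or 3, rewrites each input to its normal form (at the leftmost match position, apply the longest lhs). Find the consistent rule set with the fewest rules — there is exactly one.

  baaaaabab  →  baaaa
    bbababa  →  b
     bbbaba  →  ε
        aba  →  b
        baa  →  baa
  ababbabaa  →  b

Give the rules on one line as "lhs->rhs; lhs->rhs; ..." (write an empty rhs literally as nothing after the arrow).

  | baaaaabab => baaaabb => baaaa
  | bbababa => bbaba => bba => b
  | bbbaba => baba => bb => ε
  | aba => b

aba->b; bb->; bba->b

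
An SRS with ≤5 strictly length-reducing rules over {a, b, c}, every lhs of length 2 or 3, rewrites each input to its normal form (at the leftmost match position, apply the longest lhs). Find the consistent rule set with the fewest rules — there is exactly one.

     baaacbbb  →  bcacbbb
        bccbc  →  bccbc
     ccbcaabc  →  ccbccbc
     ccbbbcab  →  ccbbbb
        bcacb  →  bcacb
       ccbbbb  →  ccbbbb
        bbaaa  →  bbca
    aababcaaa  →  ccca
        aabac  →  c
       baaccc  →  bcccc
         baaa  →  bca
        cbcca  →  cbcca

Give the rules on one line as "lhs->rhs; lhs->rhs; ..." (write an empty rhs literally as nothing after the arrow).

aa->c; bab->; bac->; cab->b

  | baaacbbb => bcacbbb
  | bccbc
  | ccbcaabc => ccbccbc
  | ccbbbcab => ccbbbb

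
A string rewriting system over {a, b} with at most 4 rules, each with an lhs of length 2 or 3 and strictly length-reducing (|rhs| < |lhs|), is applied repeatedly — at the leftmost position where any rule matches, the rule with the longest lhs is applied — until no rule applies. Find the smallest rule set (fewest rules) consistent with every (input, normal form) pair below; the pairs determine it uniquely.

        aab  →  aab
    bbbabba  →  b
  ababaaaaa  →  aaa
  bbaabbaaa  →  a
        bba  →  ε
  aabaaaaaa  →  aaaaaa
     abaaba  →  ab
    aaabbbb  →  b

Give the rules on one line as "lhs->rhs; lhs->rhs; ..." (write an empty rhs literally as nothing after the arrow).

  | aab
  | bbbabba => bbba => b
  | ababaaaaa => abbaaaaa => baaaaa => aaa
  | bbaabbaaa => abbaaa => baaa => a

abb->b; ba->b; baa->; bba->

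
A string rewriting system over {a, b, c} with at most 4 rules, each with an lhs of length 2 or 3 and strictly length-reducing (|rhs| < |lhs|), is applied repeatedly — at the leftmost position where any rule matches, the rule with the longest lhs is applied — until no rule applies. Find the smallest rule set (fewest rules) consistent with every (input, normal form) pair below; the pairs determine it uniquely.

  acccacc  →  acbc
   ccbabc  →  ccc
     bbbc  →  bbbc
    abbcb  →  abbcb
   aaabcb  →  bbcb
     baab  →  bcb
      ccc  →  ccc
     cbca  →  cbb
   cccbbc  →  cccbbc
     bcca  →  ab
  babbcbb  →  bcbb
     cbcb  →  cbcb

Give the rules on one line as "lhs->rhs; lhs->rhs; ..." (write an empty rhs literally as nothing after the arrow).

  | acccacc => accbcc => accac => acbc
  | ccbabc => ccc
  | bbbc
  | abbcb

aa->c; bab->; bcc->ac; ca->b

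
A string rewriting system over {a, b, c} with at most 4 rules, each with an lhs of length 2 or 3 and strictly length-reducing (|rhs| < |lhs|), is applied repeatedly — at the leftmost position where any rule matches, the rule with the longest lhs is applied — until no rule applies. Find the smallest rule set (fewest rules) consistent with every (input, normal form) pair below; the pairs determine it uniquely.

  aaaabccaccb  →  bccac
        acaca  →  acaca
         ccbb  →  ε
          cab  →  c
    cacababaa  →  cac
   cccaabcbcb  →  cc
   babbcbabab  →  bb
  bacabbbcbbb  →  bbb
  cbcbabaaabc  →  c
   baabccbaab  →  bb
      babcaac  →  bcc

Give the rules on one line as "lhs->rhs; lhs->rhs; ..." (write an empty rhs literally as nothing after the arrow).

aa->; ab->; cb->

  | aaaabccaccb => aabccaccb => bccaccb => bccac
  | acaca
  | ccbb => cb => ε
  | cab => c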